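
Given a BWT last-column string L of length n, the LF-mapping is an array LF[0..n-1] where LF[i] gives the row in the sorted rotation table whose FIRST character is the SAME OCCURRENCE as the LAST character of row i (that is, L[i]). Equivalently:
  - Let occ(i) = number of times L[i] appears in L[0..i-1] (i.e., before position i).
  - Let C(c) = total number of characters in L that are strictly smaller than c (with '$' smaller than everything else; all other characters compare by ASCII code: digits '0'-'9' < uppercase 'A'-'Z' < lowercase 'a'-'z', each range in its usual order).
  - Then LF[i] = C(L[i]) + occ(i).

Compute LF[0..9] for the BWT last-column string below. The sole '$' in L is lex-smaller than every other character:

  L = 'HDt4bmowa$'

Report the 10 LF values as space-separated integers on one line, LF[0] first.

Char counts: '$':1, '4':1, 'D':1, 'H':1, 'a':1, 'b':1, 'm':1, 'o':1, 't':1, 'w':1
C (first-col start): C('$')=0, C('4')=1, C('D')=2, C('H')=3, C('a')=4, C('b')=5, C('m')=6, C('o')=7, C('t')=8, C('w')=9
L[0]='H': occ=0, LF[0]=C('H')+0=3+0=3
L[1]='D': occ=0, LF[1]=C('D')+0=2+0=2
L[2]='t': occ=0, LF[2]=C('t')+0=8+0=8
L[3]='4': occ=0, LF[3]=C('4')+0=1+0=1
L[4]='b': occ=0, LF[4]=C('b')+0=5+0=5
L[5]='m': occ=0, LF[5]=C('m')+0=6+0=6
L[6]='o': occ=0, LF[6]=C('o')+0=7+0=7
L[7]='w': occ=0, LF[7]=C('w')+0=9+0=9
L[8]='a': occ=0, LF[8]=C('a')+0=4+0=4
L[9]='$': occ=0, LF[9]=C('$')+0=0+0=0

Answer: 3 2 8 1 5 6 7 9 4 0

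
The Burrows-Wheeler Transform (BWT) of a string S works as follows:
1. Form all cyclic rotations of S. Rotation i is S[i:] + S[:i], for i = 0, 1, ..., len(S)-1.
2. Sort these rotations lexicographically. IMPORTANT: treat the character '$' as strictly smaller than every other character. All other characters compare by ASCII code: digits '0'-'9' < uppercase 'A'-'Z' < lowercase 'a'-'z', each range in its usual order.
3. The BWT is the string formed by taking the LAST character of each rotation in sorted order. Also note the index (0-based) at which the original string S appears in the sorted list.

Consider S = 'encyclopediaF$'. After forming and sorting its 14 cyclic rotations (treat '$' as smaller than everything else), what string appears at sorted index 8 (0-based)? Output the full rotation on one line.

Answer: iaF$encycloped

Derivation:
All 14 rotations (rotation i = S[i:]+S[:i]):
  rot[0] = encyclopediaF$
  rot[1] = ncyclopediaF$e
  rot[2] = cyclopediaF$en
  rot[3] = yclopediaF$enc
  rot[4] = clopediaF$ency
  rot[5] = lopediaF$encyc
  rot[6] = opediaF$encycl
  rot[7] = pediaF$encyclo
  rot[8] = ediaF$encyclop
  rot[9] = diaF$encyclope
  rot[10] = iaF$encycloped
  rot[11] = aF$encyclopedi
  rot[12] = F$encyclopedia
  rot[13] = $encyclopediaF
Sorted (with $ < everything):
  sorted[0] = $encyclopediaF
  sorted[1] = F$encyclopedia
  sorted[2] = aF$encyclopedi
  sorted[3] = clopediaF$ency
  sorted[4] = cyclopediaF$en
  sorted[5] = diaF$encyclope
  sorted[6] = ediaF$encyclop
  sorted[7] = encyclopediaF$
  sorted[8] = iaF$encycloped
  sorted[9] = lopediaF$encyc
  sorted[10] = ncyclopediaF$e
  sorted[11] = opediaF$encycl
  sorted[12] = pediaF$encyclo
  sorted[13] = yclopediaF$enc
sorted[8] = iaF$encycloped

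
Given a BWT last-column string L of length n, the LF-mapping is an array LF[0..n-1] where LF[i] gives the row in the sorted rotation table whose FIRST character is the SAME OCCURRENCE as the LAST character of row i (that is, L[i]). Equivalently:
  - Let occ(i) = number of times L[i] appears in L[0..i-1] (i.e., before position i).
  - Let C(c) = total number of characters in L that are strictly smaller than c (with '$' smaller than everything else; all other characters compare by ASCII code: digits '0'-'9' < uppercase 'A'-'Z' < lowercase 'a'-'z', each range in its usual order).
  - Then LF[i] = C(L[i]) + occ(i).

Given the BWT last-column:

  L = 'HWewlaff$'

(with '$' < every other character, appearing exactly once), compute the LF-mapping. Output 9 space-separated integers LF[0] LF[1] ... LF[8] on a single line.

Answer: 1 2 4 8 7 3 5 6 0

Derivation:
Char counts: '$':1, 'H':1, 'W':1, 'a':1, 'e':1, 'f':2, 'l':1, 'w':1
C (first-col start): C('$')=0, C('H')=1, C('W')=2, C('a')=3, C('e')=4, C('f')=5, C('l')=7, C('w')=8
L[0]='H': occ=0, LF[0]=C('H')+0=1+0=1
L[1]='W': occ=0, LF[1]=C('W')+0=2+0=2
L[2]='e': occ=0, LF[2]=C('e')+0=4+0=4
L[3]='w': occ=0, LF[3]=C('w')+0=8+0=8
L[4]='l': occ=0, LF[4]=C('l')+0=7+0=7
L[5]='a': occ=0, LF[5]=C('a')+0=3+0=3
L[6]='f': occ=0, LF[6]=C('f')+0=5+0=5
L[7]='f': occ=1, LF[7]=C('f')+1=5+1=6
L[8]='$': occ=0, LF[8]=C('$')+0=0+0=0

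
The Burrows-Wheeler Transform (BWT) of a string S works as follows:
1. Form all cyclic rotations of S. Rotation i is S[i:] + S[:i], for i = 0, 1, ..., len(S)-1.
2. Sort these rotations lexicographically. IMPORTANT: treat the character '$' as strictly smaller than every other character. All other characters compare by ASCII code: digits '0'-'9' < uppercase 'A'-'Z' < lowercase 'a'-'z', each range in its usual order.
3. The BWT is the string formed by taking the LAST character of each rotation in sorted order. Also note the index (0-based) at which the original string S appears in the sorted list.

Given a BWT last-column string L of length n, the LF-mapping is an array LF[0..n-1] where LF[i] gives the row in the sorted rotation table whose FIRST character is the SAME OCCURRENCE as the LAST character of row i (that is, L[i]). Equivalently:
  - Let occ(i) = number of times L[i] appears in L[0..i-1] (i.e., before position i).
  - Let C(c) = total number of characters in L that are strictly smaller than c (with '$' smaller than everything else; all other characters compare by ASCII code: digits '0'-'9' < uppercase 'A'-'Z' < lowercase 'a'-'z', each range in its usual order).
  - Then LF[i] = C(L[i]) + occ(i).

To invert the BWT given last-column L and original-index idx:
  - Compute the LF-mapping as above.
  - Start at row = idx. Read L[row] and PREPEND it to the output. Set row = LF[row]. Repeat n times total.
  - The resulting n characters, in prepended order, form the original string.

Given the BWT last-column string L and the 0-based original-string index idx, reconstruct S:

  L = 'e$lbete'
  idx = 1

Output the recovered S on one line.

LF mapping: 2 0 5 1 3 6 4
Walk LF starting at row 1, prepending L[row]:
  step 1: row=1, L[1]='$', prepend. Next row=LF[1]=0
  step 2: row=0, L[0]='e', prepend. Next row=LF[0]=2
  step 3: row=2, L[2]='l', prepend. Next row=LF[2]=5
  step 4: row=5, L[5]='t', prepend. Next row=LF[5]=6
  step 5: row=6, L[6]='e', prepend. Next row=LF[6]=4
  step 6: row=4, L[4]='e', prepend. Next row=LF[4]=3
  step 7: row=3, L[3]='b', prepend. Next row=LF[3]=1
Reversed output: beetle$

Answer: beetle$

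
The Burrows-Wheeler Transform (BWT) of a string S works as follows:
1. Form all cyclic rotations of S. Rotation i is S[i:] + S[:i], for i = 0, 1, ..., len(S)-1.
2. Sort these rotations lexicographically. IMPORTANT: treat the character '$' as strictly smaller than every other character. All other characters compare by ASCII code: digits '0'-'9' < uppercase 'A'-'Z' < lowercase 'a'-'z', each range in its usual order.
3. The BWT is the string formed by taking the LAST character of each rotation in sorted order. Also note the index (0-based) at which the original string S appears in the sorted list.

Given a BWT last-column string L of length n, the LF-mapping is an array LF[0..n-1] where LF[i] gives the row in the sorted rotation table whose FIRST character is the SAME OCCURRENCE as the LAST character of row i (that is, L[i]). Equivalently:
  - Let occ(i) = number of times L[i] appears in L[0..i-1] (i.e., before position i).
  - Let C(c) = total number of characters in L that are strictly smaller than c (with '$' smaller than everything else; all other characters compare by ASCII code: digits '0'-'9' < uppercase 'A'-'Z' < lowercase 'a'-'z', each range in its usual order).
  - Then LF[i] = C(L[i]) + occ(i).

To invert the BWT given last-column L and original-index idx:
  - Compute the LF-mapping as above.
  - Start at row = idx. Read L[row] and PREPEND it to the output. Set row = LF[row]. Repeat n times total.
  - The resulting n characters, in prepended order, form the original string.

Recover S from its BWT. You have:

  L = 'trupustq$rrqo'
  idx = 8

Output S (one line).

Answer: srouqupqrtrt$

Derivation:
LF mapping: 9 5 11 2 12 8 10 3 0 6 7 4 1
Walk LF starting at row 8, prepending L[row]:
  step 1: row=8, L[8]='$', prepend. Next row=LF[8]=0
  step 2: row=0, L[0]='t', prepend. Next row=LF[0]=9
  step 3: row=9, L[9]='r', prepend. Next row=LF[9]=6
  step 4: row=6, L[6]='t', prepend. Next row=LF[6]=10
  step 5: row=10, L[10]='r', prepend. Next row=LF[10]=7
  step 6: row=7, L[7]='q', prepend. Next row=LF[7]=3
  step 7: row=3, L[3]='p', prepend. Next row=LF[3]=2
  step 8: row=2, L[2]='u', prepend. Next row=LF[2]=11
  step 9: row=11, L[11]='q', prepend. Next row=LF[11]=4
  step 10: row=4, L[4]='u', prepend. Next row=LF[4]=12
  step 11: row=12, L[12]='o', prepend. Next row=LF[12]=1
  step 12: row=1, L[1]='r', prepend. Next row=LF[1]=5
  step 13: row=5, L[5]='s', prepend. Next row=LF[5]=8
Reversed output: srouqupqrtrt$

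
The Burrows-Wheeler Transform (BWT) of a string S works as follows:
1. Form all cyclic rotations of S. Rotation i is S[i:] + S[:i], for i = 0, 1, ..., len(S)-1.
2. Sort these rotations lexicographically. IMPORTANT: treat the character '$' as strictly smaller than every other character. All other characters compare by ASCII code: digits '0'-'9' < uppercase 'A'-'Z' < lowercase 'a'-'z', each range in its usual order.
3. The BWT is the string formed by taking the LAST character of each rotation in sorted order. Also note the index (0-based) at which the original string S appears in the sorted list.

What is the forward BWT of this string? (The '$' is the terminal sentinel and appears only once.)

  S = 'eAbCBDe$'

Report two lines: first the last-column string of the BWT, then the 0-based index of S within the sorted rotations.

Answer: eeCbBAD$
7

Derivation:
All 8 rotations (rotation i = S[i:]+S[:i]):
  rot[0] = eAbCBDe$
  rot[1] = AbCBDe$e
  rot[2] = bCBDe$eA
  rot[3] = CBDe$eAb
  rot[4] = BDe$eAbC
  rot[5] = De$eAbCB
  rot[6] = e$eAbCBD
  rot[7] = $eAbCBDe
Sorted (with $ < everything):
  sorted[0] = $eAbCBDe  (last char: 'e')
  sorted[1] = AbCBDe$e  (last char: 'e')
  sorted[2] = BDe$eAbC  (last char: 'C')
  sorted[3] = CBDe$eAb  (last char: 'b')
  sorted[4] = De$eAbCB  (last char: 'B')
  sorted[5] = bCBDe$eA  (last char: 'A')
  sorted[6] = e$eAbCBD  (last char: 'D')
  sorted[7] = eAbCBDe$  (last char: '$')
Last column: eeCbBAD$
Original string S is at sorted index 7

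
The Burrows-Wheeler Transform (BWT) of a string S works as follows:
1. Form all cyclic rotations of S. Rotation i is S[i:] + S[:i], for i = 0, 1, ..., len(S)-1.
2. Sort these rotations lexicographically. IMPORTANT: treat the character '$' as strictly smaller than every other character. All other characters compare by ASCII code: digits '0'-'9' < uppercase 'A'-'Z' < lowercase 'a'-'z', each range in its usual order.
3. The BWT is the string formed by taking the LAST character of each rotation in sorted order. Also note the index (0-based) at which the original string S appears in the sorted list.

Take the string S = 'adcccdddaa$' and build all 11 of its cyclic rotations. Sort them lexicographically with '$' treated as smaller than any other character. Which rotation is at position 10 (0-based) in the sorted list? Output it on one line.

All 11 rotations (rotation i = S[i:]+S[:i]):
  rot[0] = adcccdddaa$
  rot[1] = dcccdddaa$a
  rot[2] = cccdddaa$ad
  rot[3] = ccdddaa$adc
  rot[4] = cdddaa$adcc
  rot[5] = dddaa$adccc
  rot[6] = ddaa$adcccd
  rot[7] = daa$adcccdd
  rot[8] = aa$adcccddd
  rot[9] = a$adcccddda
  rot[10] = $adcccdddaa
Sorted (with $ < everything):
  sorted[0] = $adcccdddaa
  sorted[1] = a$adcccddda
  sorted[2] = aa$adcccddd
  sorted[3] = adcccdddaa$
  sorted[4] = cccdddaa$ad
  sorted[5] = ccdddaa$adc
  sorted[6] = cdddaa$adcc
  sorted[7] = daa$adcccdd
  sorted[8] = dcccdddaa$a
  sorted[9] = ddaa$adcccd
  sorted[10] = dddaa$adccc
sorted[10] = dddaa$adccc

Answer: dddaa$adccc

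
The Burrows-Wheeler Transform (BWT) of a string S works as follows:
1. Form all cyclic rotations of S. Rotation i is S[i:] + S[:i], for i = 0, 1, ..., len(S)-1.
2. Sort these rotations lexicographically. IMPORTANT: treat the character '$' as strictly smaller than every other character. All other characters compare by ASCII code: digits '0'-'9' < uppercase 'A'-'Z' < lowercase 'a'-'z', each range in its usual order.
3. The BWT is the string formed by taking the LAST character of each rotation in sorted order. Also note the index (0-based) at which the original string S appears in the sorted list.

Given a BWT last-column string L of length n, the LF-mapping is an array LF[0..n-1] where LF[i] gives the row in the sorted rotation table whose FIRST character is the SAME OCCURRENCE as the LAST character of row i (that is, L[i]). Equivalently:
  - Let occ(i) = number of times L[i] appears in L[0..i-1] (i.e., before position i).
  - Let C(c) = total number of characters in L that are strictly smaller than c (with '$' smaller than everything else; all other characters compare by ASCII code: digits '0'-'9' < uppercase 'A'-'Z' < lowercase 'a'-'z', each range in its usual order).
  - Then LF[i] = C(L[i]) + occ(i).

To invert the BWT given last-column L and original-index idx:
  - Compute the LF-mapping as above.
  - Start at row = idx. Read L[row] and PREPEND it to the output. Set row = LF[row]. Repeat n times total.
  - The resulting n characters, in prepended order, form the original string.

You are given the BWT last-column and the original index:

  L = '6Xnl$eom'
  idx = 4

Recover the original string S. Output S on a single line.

Answer: lemonX6$

Derivation:
LF mapping: 1 2 6 4 0 3 7 5
Walk LF starting at row 4, prepending L[row]:
  step 1: row=4, L[4]='$', prepend. Next row=LF[4]=0
  step 2: row=0, L[0]='6', prepend. Next row=LF[0]=1
  step 3: row=1, L[1]='X', prepend. Next row=LF[1]=2
  step 4: row=2, L[2]='n', prepend. Next row=LF[2]=6
  step 5: row=6, L[6]='o', prepend. Next row=LF[6]=7
  step 6: row=7, L[7]='m', prepend. Next row=LF[7]=5
  step 7: row=5, L[5]='e', prepend. Next row=LF[5]=3
  step 8: row=3, L[3]='l', prepend. Next row=LF[3]=4
Reversed output: lemonX6$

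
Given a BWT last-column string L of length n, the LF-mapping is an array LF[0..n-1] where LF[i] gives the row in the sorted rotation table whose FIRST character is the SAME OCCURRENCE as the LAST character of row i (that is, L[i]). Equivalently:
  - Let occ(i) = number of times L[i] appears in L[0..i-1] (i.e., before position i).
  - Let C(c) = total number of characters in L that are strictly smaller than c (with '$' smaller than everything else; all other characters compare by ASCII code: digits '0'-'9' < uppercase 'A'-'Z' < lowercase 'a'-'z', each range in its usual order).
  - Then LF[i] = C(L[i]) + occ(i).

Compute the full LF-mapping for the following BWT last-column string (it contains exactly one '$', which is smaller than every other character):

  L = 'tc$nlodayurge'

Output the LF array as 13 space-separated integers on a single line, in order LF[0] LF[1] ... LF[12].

Char counts: '$':1, 'a':1, 'c':1, 'd':1, 'e':1, 'g':1, 'l':1, 'n':1, 'o':1, 'r':1, 't':1, 'u':1, 'y':1
C (first-col start): C('$')=0, C('a')=1, C('c')=2, C('d')=3, C('e')=4, C('g')=5, C('l')=6, C('n')=7, C('o')=8, C('r')=9, C('t')=10, C('u')=11, C('y')=12
L[0]='t': occ=0, LF[0]=C('t')+0=10+0=10
L[1]='c': occ=0, LF[1]=C('c')+0=2+0=2
L[2]='$': occ=0, LF[2]=C('$')+0=0+0=0
L[3]='n': occ=0, LF[3]=C('n')+0=7+0=7
L[4]='l': occ=0, LF[4]=C('l')+0=6+0=6
L[5]='o': occ=0, LF[5]=C('o')+0=8+0=8
L[6]='d': occ=0, LF[6]=C('d')+0=3+0=3
L[7]='a': occ=0, LF[7]=C('a')+0=1+0=1
L[8]='y': occ=0, LF[8]=C('y')+0=12+0=12
L[9]='u': occ=0, LF[9]=C('u')+0=11+0=11
L[10]='r': occ=0, LF[10]=C('r')+0=9+0=9
L[11]='g': occ=0, LF[11]=C('g')+0=5+0=5
L[12]='e': occ=0, LF[12]=C('e')+0=4+0=4

Answer: 10 2 0 7 6 8 3 1 12 11 9 5 4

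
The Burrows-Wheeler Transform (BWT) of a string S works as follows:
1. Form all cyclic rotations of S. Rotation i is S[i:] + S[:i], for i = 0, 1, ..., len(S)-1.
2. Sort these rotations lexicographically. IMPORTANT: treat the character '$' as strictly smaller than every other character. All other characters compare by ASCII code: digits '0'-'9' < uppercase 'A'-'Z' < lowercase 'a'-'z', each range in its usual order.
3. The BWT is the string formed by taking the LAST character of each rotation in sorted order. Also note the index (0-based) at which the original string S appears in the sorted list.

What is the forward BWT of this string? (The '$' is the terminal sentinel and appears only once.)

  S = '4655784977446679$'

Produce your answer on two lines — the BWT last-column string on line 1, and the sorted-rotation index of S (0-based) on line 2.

Answer: 97$48654467956774
2

Derivation:
All 17 rotations (rotation i = S[i:]+S[:i]):
  rot[0] = 4655784977446679$
  rot[1] = 655784977446679$4
  rot[2] = 55784977446679$46
  rot[3] = 5784977446679$465
  rot[4] = 784977446679$4655
  rot[5] = 84977446679$46557
  rot[6] = 4977446679$465578
  rot[7] = 977446679$4655784
  rot[8] = 77446679$46557849
  rot[9] = 7446679$465578497
  rot[10] = 446679$4655784977
  rot[11] = 46679$46557849774
  rot[12] = 6679$465578497744
  rot[13] = 679$4655784977446
  rot[14] = 79$46557849774466
  rot[15] = 9$465578497744667
  rot[16] = $4655784977446679
Sorted (with $ < everything):
  sorted[0] = $4655784977446679  (last char: '9')
  sorted[1] = 446679$4655784977  (last char: '7')
  sorted[2] = 4655784977446679$  (last char: '$')
  sorted[3] = 46679$46557849774  (last char: '4')
  sorted[4] = 4977446679$465578  (last char: '8')
  sorted[5] = 55784977446679$46  (last char: '6')
  sorted[6] = 5784977446679$465  (last char: '5')
  sorted[7] = 655784977446679$4  (last char: '4')
  sorted[8] = 6679$465578497744  (last char: '4')
  sorted[9] = 679$4655784977446  (last char: '6')
  sorted[10] = 7446679$465578497  (last char: '7')
  sorted[11] = 77446679$46557849  (last char: '9')
  sorted[12] = 784977446679$4655  (last char: '5')
  sorted[13] = 79$46557849774466  (last char: '6')
  sorted[14] = 84977446679$46557  (last char: '7')
  sorted[15] = 9$465578497744667  (last char: '7')
  sorted[16] = 977446679$4655784  (last char: '4')
Last column: 97$48654467956774
Original string S is at sorted index 2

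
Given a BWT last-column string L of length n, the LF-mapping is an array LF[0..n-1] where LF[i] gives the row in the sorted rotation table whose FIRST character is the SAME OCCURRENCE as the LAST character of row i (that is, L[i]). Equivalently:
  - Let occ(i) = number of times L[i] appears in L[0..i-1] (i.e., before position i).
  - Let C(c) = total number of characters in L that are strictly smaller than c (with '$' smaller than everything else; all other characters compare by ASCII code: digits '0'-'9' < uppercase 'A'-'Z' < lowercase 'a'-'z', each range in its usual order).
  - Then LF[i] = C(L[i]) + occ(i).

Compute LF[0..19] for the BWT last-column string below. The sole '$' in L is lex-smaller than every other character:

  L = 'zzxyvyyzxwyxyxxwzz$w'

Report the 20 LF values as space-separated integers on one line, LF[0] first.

Answer: 15 16 5 10 1 11 12 17 6 2 13 7 14 8 9 3 18 19 0 4

Derivation:
Char counts: '$':1, 'v':1, 'w':3, 'x':5, 'y':5, 'z':5
C (first-col start): C('$')=0, C('v')=1, C('w')=2, C('x')=5, C('y')=10, C('z')=15
L[0]='z': occ=0, LF[0]=C('z')+0=15+0=15
L[1]='z': occ=1, LF[1]=C('z')+1=15+1=16
L[2]='x': occ=0, LF[2]=C('x')+0=5+0=5
L[3]='y': occ=0, LF[3]=C('y')+0=10+0=10
L[4]='v': occ=0, LF[4]=C('v')+0=1+0=1
L[5]='y': occ=1, LF[5]=C('y')+1=10+1=11
L[6]='y': occ=2, LF[6]=C('y')+2=10+2=12
L[7]='z': occ=2, LF[7]=C('z')+2=15+2=17
L[8]='x': occ=1, LF[8]=C('x')+1=5+1=6
L[9]='w': occ=0, LF[9]=C('w')+0=2+0=2
L[10]='y': occ=3, LF[10]=C('y')+3=10+3=13
L[11]='x': occ=2, LF[11]=C('x')+2=5+2=7
L[12]='y': occ=4, LF[12]=C('y')+4=10+4=14
L[13]='x': occ=3, LF[13]=C('x')+3=5+3=8
L[14]='x': occ=4, LF[14]=C('x')+4=5+4=9
L[15]='w': occ=1, LF[15]=C('w')+1=2+1=3
L[16]='z': occ=3, LF[16]=C('z')+3=15+3=18
L[17]='z': occ=4, LF[17]=C('z')+4=15+4=19
L[18]='$': occ=0, LF[18]=C('$')+0=0+0=0
L[19]='w': occ=2, LF[19]=C('w')+2=2+2=4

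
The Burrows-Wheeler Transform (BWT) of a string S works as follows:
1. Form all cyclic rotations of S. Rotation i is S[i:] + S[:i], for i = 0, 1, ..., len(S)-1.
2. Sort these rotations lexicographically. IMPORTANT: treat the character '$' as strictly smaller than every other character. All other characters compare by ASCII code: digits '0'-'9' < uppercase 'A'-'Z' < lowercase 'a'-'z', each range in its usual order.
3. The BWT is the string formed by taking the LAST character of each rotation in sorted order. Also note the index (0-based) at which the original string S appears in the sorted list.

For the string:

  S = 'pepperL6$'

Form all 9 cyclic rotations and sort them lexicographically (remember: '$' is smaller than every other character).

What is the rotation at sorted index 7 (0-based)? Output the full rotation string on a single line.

All 9 rotations (rotation i = S[i:]+S[:i]):
  rot[0] = pepperL6$
  rot[1] = epperL6$p
  rot[2] = pperL6$pe
  rot[3] = perL6$pep
  rot[4] = erL6$pepp
  rot[5] = rL6$peppe
  rot[6] = L6$pepper
  rot[7] = 6$pepperL
  rot[8] = $pepperL6
Sorted (with $ < everything):
  sorted[0] = $pepperL6
  sorted[1] = 6$pepperL
  sorted[2] = L6$pepper
  sorted[3] = epperL6$p
  sorted[4] = erL6$pepp
  sorted[5] = pepperL6$
  sorted[6] = perL6$pep
  sorted[7] = pperL6$pe
  sorted[8] = rL6$peppe
sorted[7] = pperL6$pe

Answer: pperL6$pe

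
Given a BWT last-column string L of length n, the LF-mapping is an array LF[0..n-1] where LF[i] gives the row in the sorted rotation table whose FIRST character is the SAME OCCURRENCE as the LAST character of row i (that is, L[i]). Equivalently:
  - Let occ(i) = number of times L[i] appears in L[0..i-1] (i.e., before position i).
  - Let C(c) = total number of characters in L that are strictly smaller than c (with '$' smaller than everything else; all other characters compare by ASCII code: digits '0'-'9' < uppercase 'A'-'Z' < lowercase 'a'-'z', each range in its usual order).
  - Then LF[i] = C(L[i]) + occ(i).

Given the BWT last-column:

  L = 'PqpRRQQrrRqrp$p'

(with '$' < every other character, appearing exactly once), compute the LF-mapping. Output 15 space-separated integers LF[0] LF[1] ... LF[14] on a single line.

Answer: 1 10 7 4 5 2 3 12 13 6 11 14 8 0 9

Derivation:
Char counts: '$':1, 'P':1, 'Q':2, 'R':3, 'p':3, 'q':2, 'r':3
C (first-col start): C('$')=0, C('P')=1, C('Q')=2, C('R')=4, C('p')=7, C('q')=10, C('r')=12
L[0]='P': occ=0, LF[0]=C('P')+0=1+0=1
L[1]='q': occ=0, LF[1]=C('q')+0=10+0=10
L[2]='p': occ=0, LF[2]=C('p')+0=7+0=7
L[3]='R': occ=0, LF[3]=C('R')+0=4+0=4
L[4]='R': occ=1, LF[4]=C('R')+1=4+1=5
L[5]='Q': occ=0, LF[5]=C('Q')+0=2+0=2
L[6]='Q': occ=1, LF[6]=C('Q')+1=2+1=3
L[7]='r': occ=0, LF[7]=C('r')+0=12+0=12
L[8]='r': occ=1, LF[8]=C('r')+1=12+1=13
L[9]='R': occ=2, LF[9]=C('R')+2=4+2=6
L[10]='q': occ=1, LF[10]=C('q')+1=10+1=11
L[11]='r': occ=2, LF[11]=C('r')+2=12+2=14
L[12]='p': occ=1, LF[12]=C('p')+1=7+1=8
L[13]='$': occ=0, LF[13]=C('$')+0=0+0=0
L[14]='p': occ=2, LF[14]=C('p')+2=7+2=9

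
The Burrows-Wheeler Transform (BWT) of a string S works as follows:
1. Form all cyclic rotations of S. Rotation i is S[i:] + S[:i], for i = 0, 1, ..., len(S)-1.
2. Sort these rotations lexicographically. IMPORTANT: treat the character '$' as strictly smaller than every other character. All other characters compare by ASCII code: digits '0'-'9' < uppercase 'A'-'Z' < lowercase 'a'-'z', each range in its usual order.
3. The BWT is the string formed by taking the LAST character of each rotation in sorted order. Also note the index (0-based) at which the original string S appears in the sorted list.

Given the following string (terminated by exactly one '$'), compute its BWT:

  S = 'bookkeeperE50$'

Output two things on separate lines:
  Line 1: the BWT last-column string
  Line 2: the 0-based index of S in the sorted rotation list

All 14 rotations (rotation i = S[i:]+S[:i]):
  rot[0] = bookkeeperE50$
  rot[1] = ookkeeperE50$b
  rot[2] = okkeeperE50$bo
  rot[3] = kkeeperE50$boo
  rot[4] = keeperE50$book
  rot[5] = eeperE50$bookk
  rot[6] = eperE50$bookke
  rot[7] = perE50$bookkee
  rot[8] = erE50$bookkeep
  rot[9] = rE50$bookkeepe
  rot[10] = E50$bookkeeper
  rot[11] = 50$bookkeeperE
  rot[12] = 0$bookkeeperE5
  rot[13] = $bookkeeperE50
Sorted (with $ < everything):
  sorted[0] = $bookkeeperE50  (last char: '0')
  sorted[1] = 0$bookkeeperE5  (last char: '5')
  sorted[2] = 50$bookkeeperE  (last char: 'E')
  sorted[3] = E50$bookkeeper  (last char: 'r')
  sorted[4] = bookkeeperE50$  (last char: '$')
  sorted[5] = eeperE50$bookk  (last char: 'k')
  sorted[6] = eperE50$bookke  (last char: 'e')
  sorted[7] = erE50$bookkeep  (last char: 'p')
  sorted[8] = keeperE50$book  (last char: 'k')
  sorted[9] = kkeeperE50$boo  (last char: 'o')
  sorted[10] = okkeeperE50$bo  (last char: 'o')
  sorted[11] = ookkeeperE50$b  (last char: 'b')
  sorted[12] = perE50$bookkee  (last char: 'e')
  sorted[13] = rE50$bookkeepe  (last char: 'e')
Last column: 05Er$kepkoobee
Original string S is at sorted index 4

Answer: 05Er$kepkoobee
4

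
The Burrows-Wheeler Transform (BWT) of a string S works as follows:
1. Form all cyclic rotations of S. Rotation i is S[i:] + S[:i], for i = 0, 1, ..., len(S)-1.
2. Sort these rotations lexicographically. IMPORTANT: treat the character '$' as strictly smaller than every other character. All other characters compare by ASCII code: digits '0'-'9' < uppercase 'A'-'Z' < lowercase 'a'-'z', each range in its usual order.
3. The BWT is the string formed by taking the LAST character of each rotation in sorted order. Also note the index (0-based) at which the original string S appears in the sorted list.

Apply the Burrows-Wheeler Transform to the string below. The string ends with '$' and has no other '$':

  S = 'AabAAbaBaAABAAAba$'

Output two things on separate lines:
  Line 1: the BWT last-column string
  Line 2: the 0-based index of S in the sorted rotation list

All 18 rotations (rotation i = S[i:]+S[:i]):
  rot[0] = AabAAbaBaAABAAAba$
  rot[1] = abAAbaBaAABAAAba$A
  rot[2] = bAAbaBaAABAAAba$Aa
  rot[3] = AAbaBaAABAAAba$Aab
  rot[4] = AbaBaAABAAAba$AabA
  rot[5] = baBaAABAAAba$AabAA
  rot[6] = aBaAABAAAba$AabAAb
  rot[7] = BaAABAAAba$AabAAba
  rot[8] = aAABAAAba$AabAAbaB
  rot[9] = AABAAAba$AabAAbaBa
  rot[10] = ABAAAba$AabAAbaBaA
  rot[11] = BAAAba$AabAAbaBaAA
  rot[12] = AAAba$AabAAbaBaAAB
  rot[13] = AAba$AabAAbaBaAABA
  rot[14] = Aba$AabAAbaBaAABAA
  rot[15] = ba$AabAAbaBaAABAAA
  rot[16] = a$AabAAbaBaAABAAAb
  rot[17] = $AabAAbaBaAABAAAba
Sorted (with $ < everything):
  sorted[0] = $AabAAbaBaAABAAAba  (last char: 'a')
  sorted[1] = AAAba$AabAAbaBaAAB  (last char: 'B')
  sorted[2] = AABAAAba$AabAAbaBa  (last char: 'a')
  sorted[3] = AAba$AabAAbaBaAABA  (last char: 'A')
  sorted[4] = AAbaBaAABAAAba$Aab  (last char: 'b')
  sorted[5] = ABAAAba$AabAAbaBaA  (last char: 'A')
  sorted[6] = AabAAbaBaAABAAAba$  (last char: '$')
  sorted[7] = Aba$AabAAbaBaAABAA  (last char: 'A')
  sorted[8] = AbaBaAABAAAba$AabA  (last char: 'A')
  sorted[9] = BAAAba$AabAAbaBaAA  (last char: 'A')
  sorted[10] = BaAABAAAba$AabAAba  (last char: 'a')
  sorted[11] = a$AabAAbaBaAABAAAb  (last char: 'b')
  sorted[12] = aAABAAAba$AabAAbaB  (last char: 'B')
  sorted[13] = aBaAABAAAba$AabAAb  (last char: 'b')
  sorted[14] = abAAbaBaAABAAAba$A  (last char: 'A')
  sorted[15] = bAAbaBaAABAAAba$Aa  (last char: 'a')
  sorted[16] = ba$AabAAbaBaAABAAA  (last char: 'A')
  sorted[17] = baBaAABAAAba$AabAA  (last char: 'A')
Last column: aBaAbA$AAAabBbAaAA
Original string S is at sorted index 6

Answer: aBaAbA$AAAabBbAaAA
6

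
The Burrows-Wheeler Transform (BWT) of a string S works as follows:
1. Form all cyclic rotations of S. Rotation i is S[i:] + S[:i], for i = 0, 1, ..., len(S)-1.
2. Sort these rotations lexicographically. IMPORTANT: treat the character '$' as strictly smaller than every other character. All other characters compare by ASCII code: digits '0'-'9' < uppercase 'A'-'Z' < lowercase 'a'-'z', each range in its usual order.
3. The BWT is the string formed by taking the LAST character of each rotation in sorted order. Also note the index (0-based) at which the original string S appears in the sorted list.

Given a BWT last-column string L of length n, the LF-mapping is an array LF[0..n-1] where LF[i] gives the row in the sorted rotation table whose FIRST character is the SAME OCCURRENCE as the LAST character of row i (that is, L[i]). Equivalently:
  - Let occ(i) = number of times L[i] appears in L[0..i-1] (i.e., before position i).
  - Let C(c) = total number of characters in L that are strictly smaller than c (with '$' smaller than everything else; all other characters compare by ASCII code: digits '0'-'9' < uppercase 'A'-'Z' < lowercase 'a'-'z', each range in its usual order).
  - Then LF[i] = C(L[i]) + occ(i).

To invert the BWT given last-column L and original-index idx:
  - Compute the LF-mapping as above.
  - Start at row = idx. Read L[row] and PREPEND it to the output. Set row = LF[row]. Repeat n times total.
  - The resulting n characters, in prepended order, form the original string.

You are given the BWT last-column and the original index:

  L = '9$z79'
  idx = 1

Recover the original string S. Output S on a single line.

LF mapping: 2 0 4 1 3
Walk LF starting at row 1, prepending L[row]:
  step 1: row=1, L[1]='$', prepend. Next row=LF[1]=0
  step 2: row=0, L[0]='9', prepend. Next row=LF[0]=2
  step 3: row=2, L[2]='z', prepend. Next row=LF[2]=4
  step 4: row=4, L[4]='9', prepend. Next row=LF[4]=3
  step 5: row=3, L[3]='7', prepend. Next row=LF[3]=1
Reversed output: 79z9$

Answer: 79z9$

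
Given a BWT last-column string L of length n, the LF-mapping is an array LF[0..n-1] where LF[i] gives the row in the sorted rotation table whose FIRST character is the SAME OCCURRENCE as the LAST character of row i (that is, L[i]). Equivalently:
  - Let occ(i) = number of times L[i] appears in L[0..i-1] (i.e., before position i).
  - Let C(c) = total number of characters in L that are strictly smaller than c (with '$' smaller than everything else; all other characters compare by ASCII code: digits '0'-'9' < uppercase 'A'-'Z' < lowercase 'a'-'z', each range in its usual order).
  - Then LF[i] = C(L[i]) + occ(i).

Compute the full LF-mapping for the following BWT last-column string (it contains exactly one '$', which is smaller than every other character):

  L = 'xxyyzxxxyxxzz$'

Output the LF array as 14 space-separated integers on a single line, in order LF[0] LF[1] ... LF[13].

Char counts: '$':1, 'x':7, 'y':3, 'z':3
C (first-col start): C('$')=0, C('x')=1, C('y')=8, C('z')=11
L[0]='x': occ=0, LF[0]=C('x')+0=1+0=1
L[1]='x': occ=1, LF[1]=C('x')+1=1+1=2
L[2]='y': occ=0, LF[2]=C('y')+0=8+0=8
L[3]='y': occ=1, LF[3]=C('y')+1=8+1=9
L[4]='z': occ=0, LF[4]=C('z')+0=11+0=11
L[5]='x': occ=2, LF[5]=C('x')+2=1+2=3
L[6]='x': occ=3, LF[6]=C('x')+3=1+3=4
L[7]='x': occ=4, LF[7]=C('x')+4=1+4=5
L[8]='y': occ=2, LF[8]=C('y')+2=8+2=10
L[9]='x': occ=5, LF[9]=C('x')+5=1+5=6
L[10]='x': occ=6, LF[10]=C('x')+6=1+6=7
L[11]='z': occ=1, LF[11]=C('z')+1=11+1=12
L[12]='z': occ=2, LF[12]=C('z')+2=11+2=13
L[13]='$': occ=0, LF[13]=C('$')+0=0+0=0

Answer: 1 2 8 9 11 3 4 5 10 6 7 12 13 0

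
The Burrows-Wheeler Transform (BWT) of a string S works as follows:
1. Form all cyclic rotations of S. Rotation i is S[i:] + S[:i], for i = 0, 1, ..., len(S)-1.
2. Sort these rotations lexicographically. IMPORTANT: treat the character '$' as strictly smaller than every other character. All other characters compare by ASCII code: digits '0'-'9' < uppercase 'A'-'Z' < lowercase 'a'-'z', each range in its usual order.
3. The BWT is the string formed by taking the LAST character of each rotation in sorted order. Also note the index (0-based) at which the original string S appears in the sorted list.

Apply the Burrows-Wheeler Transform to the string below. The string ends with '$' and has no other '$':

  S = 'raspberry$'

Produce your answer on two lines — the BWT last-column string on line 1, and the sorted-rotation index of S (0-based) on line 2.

Answer: yrpbs$erar
5

Derivation:
All 10 rotations (rotation i = S[i:]+S[:i]):
  rot[0] = raspberry$
  rot[1] = aspberry$r
  rot[2] = spberry$ra
  rot[3] = pberry$ras
  rot[4] = berry$rasp
  rot[5] = erry$raspb
  rot[6] = rry$raspbe
  rot[7] = ry$raspber
  rot[8] = y$raspberr
  rot[9] = $raspberry
Sorted (with $ < everything):
  sorted[0] = $raspberry  (last char: 'y')
  sorted[1] = aspberry$r  (last char: 'r')
  sorted[2] = berry$rasp  (last char: 'p')
  sorted[3] = erry$raspb  (last char: 'b')
  sorted[4] = pberry$ras  (last char: 's')
  sorted[5] = raspberry$  (last char: '$')
  sorted[6] = rry$raspbe  (last char: 'e')
  sorted[7] = ry$raspber  (last char: 'r')
  sorted[8] = spberry$ra  (last char: 'a')
  sorted[9] = y$raspberr  (last char: 'r')
Last column: yrpbs$erar
Original string S is at sorted index 5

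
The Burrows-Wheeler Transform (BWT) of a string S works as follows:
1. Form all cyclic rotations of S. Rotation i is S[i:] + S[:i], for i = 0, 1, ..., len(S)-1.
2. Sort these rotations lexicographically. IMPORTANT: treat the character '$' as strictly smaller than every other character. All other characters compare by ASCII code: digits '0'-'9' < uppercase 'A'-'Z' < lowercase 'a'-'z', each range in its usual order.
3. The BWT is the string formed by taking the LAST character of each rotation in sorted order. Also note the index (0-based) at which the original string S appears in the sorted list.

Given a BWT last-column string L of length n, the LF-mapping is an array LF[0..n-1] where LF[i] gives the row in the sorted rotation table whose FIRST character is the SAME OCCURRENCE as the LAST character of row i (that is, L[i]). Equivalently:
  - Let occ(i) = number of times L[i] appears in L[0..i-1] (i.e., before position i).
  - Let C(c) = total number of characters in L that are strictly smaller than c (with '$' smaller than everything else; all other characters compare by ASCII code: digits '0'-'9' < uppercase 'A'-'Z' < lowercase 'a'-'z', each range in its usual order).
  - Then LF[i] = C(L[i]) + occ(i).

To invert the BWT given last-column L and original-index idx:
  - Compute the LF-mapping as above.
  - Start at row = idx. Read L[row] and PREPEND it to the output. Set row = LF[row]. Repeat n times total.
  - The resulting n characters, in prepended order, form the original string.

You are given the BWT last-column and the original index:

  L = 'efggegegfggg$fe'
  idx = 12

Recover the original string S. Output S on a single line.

Answer: ggefgeeggfggfe$

Derivation:
LF mapping: 1 5 8 9 2 10 3 11 6 12 13 14 0 7 4
Walk LF starting at row 12, prepending L[row]:
  step 1: row=12, L[12]='$', prepend. Next row=LF[12]=0
  step 2: row=0, L[0]='e', prepend. Next row=LF[0]=1
  step 3: row=1, L[1]='f', prepend. Next row=LF[1]=5
  step 4: row=5, L[5]='g', prepend. Next row=LF[5]=10
  step 5: row=10, L[10]='g', prepend. Next row=LF[10]=13
  step 6: row=13, L[13]='f', prepend. Next row=LF[13]=7
  step 7: row=7, L[7]='g', prepend. Next row=LF[7]=11
  step 8: row=11, L[11]='g', prepend. Next row=LF[11]=14
  step 9: row=14, L[14]='e', prepend. Next row=LF[14]=4
  step 10: row=4, L[4]='e', prepend. Next row=LF[4]=2
  step 11: row=2, L[2]='g', prepend. Next row=LF[2]=8
  step 12: row=8, L[8]='f', prepend. Next row=LF[8]=6
  step 13: row=6, L[6]='e', prepend. Next row=LF[6]=3
  step 14: row=3, L[3]='g', prepend. Next row=LF[3]=9
  step 15: row=9, L[9]='g', prepend. Next row=LF[9]=12
Reversed output: ggefgeeggfggfe$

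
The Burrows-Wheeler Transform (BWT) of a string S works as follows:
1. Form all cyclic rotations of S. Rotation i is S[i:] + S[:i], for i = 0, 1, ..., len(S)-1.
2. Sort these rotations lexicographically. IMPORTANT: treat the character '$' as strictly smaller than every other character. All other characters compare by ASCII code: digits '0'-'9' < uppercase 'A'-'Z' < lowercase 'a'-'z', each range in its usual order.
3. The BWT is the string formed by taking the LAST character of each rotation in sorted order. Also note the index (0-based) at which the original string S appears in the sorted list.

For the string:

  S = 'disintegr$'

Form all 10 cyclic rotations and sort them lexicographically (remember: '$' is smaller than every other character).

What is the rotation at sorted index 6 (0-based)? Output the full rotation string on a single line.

Answer: ntegr$disi

Derivation:
All 10 rotations (rotation i = S[i:]+S[:i]):
  rot[0] = disintegr$
  rot[1] = isintegr$d
  rot[2] = sintegr$di
  rot[3] = integr$dis
  rot[4] = ntegr$disi
  rot[5] = tegr$disin
  rot[6] = egr$disint
  rot[7] = gr$disinte
  rot[8] = r$disinteg
  rot[9] = $disintegr
Sorted (with $ < everything):
  sorted[0] = $disintegr
  sorted[1] = disintegr$
  sorted[2] = egr$disint
  sorted[3] = gr$disinte
  sorted[4] = integr$dis
  sorted[5] = isintegr$d
  sorted[6] = ntegr$disi
  sorted[7] = r$disinteg
  sorted[8] = sintegr$di
  sorted[9] = tegr$disin
sorted[6] = ntegr$disi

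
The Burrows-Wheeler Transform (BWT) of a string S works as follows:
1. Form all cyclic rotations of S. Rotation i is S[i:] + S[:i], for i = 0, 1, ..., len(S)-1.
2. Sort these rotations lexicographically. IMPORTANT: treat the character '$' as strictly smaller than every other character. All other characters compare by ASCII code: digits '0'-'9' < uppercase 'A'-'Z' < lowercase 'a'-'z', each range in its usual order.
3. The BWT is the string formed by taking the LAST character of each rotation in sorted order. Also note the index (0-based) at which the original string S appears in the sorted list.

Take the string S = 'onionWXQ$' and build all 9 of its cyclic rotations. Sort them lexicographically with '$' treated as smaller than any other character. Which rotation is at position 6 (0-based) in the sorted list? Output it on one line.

All 9 rotations (rotation i = S[i:]+S[:i]):
  rot[0] = onionWXQ$
  rot[1] = nionWXQ$o
  rot[2] = ionWXQ$on
  rot[3] = onWXQ$oni
  rot[4] = nWXQ$onio
  rot[5] = WXQ$onion
  rot[6] = XQ$onionW
  rot[7] = Q$onionWX
  rot[8] = $onionWXQ
Sorted (with $ < everything):
  sorted[0] = $onionWXQ
  sorted[1] = Q$onionWX
  sorted[2] = WXQ$onion
  sorted[3] = XQ$onionW
  sorted[4] = ionWXQ$on
  sorted[5] = nWXQ$onio
  sorted[6] = nionWXQ$o
  sorted[7] = onWXQ$oni
  sorted[8] = onionWXQ$
sorted[6] = nionWXQ$o

Answer: nionWXQ$o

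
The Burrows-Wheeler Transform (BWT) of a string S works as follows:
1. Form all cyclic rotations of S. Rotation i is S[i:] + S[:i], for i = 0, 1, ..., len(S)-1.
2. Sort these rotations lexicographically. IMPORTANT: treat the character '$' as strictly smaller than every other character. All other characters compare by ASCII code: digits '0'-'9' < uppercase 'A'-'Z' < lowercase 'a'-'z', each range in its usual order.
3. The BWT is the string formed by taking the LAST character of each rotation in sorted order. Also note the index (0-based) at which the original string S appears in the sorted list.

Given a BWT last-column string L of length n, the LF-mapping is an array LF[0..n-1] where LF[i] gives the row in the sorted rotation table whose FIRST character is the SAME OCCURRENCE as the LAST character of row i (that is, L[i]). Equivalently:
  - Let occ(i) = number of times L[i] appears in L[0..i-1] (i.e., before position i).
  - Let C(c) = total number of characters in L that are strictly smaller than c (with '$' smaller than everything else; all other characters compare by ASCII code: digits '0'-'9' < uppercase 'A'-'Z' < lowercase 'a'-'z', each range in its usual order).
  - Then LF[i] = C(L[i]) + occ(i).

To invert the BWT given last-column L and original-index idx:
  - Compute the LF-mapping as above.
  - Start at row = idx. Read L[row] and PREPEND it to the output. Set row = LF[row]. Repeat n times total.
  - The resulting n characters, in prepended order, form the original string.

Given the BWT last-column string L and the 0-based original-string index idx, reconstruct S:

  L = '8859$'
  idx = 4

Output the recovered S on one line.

LF mapping: 2 3 1 4 0
Walk LF starting at row 4, prepending L[row]:
  step 1: row=4, L[4]='$', prepend. Next row=LF[4]=0
  step 2: row=0, L[0]='8', prepend. Next row=LF[0]=2
  step 3: row=2, L[2]='5', prepend. Next row=LF[2]=1
  step 4: row=1, L[1]='8', prepend. Next row=LF[1]=3
  step 5: row=3, L[3]='9', prepend. Next row=LF[3]=4
Reversed output: 9858$

Answer: 9858$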